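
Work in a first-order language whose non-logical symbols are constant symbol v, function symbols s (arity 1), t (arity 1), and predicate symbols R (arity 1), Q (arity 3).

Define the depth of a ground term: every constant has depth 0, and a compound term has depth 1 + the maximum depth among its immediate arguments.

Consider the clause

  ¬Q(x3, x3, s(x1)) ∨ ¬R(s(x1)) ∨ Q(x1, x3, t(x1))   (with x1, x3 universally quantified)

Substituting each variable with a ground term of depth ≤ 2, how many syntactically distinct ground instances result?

Ground terms of depth ≤ 2:
  Let N_k count ground terms of depth at most k. Each non-constant term of depth ≤ k is some function symbol applied to depth-≤(k−1) arguments, giving N_k = 1 + N_{k-1} + N_{k-1}.
  N_0 = 1
  N_1 = 1 + 1 + 1 = 3
  N_2 = 1 + 3 + 3 = 7
  Explicitly: v, s(v), s(s(v)), s(t(v)), t(v), t(s(v)), t(t(v)).
So there are 7 ground terms available for substitution.
The body mentions every one of the 2 quantified variables; since ground terms form a free algebra, no two substitutions collapse to the same formula.
Number of ground instances = 7^2 = 49.

49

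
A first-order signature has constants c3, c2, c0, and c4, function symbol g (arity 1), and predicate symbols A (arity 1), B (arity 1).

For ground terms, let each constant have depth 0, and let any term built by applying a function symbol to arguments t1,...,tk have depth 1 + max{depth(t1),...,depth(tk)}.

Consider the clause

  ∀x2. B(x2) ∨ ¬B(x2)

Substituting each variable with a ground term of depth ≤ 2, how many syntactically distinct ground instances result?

12

Ground terms of depth ≤ 2:
  Let N_k = |{terms of depth ≤ k}|. Then N_0 = 4 and N_k = 4 + N_{k-1} for k ≥ 1 (one summand per function symbol, arity giving the exponent).
  N_0 = 4
  N_1 = 4 + 4 = 8
  N_2 = 4 + 8 = 12
  Explicitly: c3, c2, c0, c4, g(c3), g(c2), g(c0), g(c4), g(g(c3)), g(g(c2)), g(g(c0)), g(g(c4)).
So there are 12 ground terms available for substitution.
The body mentions the single quantified variable x2; since ground terms form a free algebra, no two substitutions collapse to the same formula.
Number of ground instances = 12.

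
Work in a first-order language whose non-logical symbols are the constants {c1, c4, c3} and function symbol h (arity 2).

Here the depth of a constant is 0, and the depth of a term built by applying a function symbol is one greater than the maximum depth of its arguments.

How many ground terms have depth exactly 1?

Count level by level. With function symbols h/2, the terms of depth ≤ k are the 3 constants together with each function applied to depth-≤(k−1) tuples, so N_k = 3 + N_{k-1}^2.
N_0 = 3
N_1 = 3 + 3^2 = 12
Terms of depth exactly 1: N_1 − N_0 = 12 − 3 = 9.

9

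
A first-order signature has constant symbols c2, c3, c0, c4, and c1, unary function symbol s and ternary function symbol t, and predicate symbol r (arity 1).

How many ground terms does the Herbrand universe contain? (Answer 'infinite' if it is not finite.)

The signature has at least one function symbol (s, arity 1) and at least one constant (c2).
Iterating s gives infinitely many distinct ground terms: c2, s(c2), s(s(c2)), ...
So the Herbrand universe is infinite.

infinite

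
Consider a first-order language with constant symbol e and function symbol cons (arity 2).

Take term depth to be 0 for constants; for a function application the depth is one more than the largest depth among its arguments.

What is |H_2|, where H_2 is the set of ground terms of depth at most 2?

Write N_k for the number of ground terms of depth ≤ k. A term of depth ≤ k is either a constant or a function symbol applied to arguments of depth ≤ k−1, so N_k = 1 + N_{k-1}^2.
N_0 = 1
N_1 = 1 + 1^2 = 2
N_2 = 1 + 2^2 = 5

5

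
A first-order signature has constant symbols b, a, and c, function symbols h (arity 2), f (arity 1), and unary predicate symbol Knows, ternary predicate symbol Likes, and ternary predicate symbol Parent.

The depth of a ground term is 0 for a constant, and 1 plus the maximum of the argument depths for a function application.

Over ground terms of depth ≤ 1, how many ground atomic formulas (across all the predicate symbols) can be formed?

First count ground terms of depth ≤ 1.
Write N_k for the number of ground terms of depth ≤ k. A term of depth ≤ k is either a constant or a function symbol applied to arguments of depth ≤ k−1, so N_k = 3 + N_{k-1}^2 + N_{k-1}.
N_0 = 3
N_1 = 3 + 3^2 + 3 = 15
So |H| = 15.
Each predicate of arity r yields |H|^r ground atoms (one per choice of an r-tuple from H):
  Knows: 15;  Likes: 15^3 = 3375;  Parent: 15^3 = 3375
Total ground atoms: 15 + 3375 + 3375 = 6765.

6765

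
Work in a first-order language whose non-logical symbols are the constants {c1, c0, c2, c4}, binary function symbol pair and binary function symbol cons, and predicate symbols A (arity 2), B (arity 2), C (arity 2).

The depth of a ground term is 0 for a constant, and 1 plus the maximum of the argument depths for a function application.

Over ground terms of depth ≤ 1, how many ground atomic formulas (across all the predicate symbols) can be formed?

3888

First count ground terms of depth ≤ 1.
Count level by level. With function symbols pair/2, cons/2, the terms of depth ≤ k are the 4 constants together with each function applied to depth-≤(k−1) tuples, so N_k = 4 + N_{k-1}^2 + N_{k-1}^2.
N_0 = 4
N_1 = 4 + 4^2 + 4^2 = 36
So |H| = 36.
For each predicate symbol, the number of ground atoms is |H| raised to its arity; summing:
  A: 36^2 = 1296;  B: 36^2 = 1296;  C: 36^2 = 1296
Total ground atoms: 1296 + 1296 + 1296 = 3888.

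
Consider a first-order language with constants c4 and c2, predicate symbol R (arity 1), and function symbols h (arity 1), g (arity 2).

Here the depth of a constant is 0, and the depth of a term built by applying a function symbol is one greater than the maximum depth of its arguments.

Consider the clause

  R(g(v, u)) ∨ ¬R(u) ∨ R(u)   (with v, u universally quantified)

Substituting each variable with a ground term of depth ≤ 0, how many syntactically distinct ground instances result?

Ground terms of depth ≤ 0:
  If N_k denotes the number of depth-≤k ground terms, the 2 constants give N_0 = 2, and each function symbol of arity r contributes N_{k-1}^r new terms at level k: N_k = 2 + N_{k-1} + N_{k-1}^2.
  N_0 = 2
  Explicitly: c4, c2.
So there are 2 ground terms available for substitution.
Each of v, u ranges independently over the available ground terms, and distinct assignments produce distinct instances.
Number of ground instances = 2^2 = 4.

4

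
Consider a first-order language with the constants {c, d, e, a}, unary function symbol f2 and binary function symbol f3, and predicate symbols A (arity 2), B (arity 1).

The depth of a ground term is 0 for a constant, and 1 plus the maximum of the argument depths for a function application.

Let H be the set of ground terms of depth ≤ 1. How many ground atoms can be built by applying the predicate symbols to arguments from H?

First count ground terms of depth ≤ 1.
Count level by level. With function symbols f2/1, f3/2, the terms of depth ≤ k are the 4 constants together with each function applied to depth-≤(k−1) tuples, so N_k = 4 + N_{k-1} + N_{k-1}^2.
N_0 = 4
N_1 = 4 + 4 + 4^2 = 24
So |H| = 24.
Ground atoms are formed by filling each argument slot of a predicate with a term from H, so an r-ary predicate gives |H|^r atoms:
  A: 24^2 = 576;  B: 24
Total ground atoms: 576 + 24 = 600.

600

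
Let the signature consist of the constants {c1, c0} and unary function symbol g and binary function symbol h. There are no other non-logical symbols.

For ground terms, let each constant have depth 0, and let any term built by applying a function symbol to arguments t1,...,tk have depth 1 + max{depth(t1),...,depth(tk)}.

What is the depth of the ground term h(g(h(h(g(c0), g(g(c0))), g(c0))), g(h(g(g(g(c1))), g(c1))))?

depth(g(c0)) = 1 + depth(c0) = 1 + 0 = 1
depth(g(g(c0))) = 1 + depth(g(c0)) = 1 + 1 = 2
depth(h(g(c0), g(g(c0)))) = 1 + max(1, 2) = 3
depth(h(h(g(c0), g(g(c0))), g(c0))) = 1 + max(3, 1) = 4
depth(g(h(h(g(c0), g(g(c0))), g(c0)))) = 1 + depth(h(h(g(c0), g(g(c0))), g(c0))) = 1 + 4 = 5
depth(g(c1)) = 1 + depth(c1) = 1 + 0 = 1
depth(g(g(c1))) = 1 + depth(g(c1)) = 1 + 1 = 2
depth(g(g(g(c1)))) = 1 + depth(g(g(c1))) = 1 + 2 = 3
depth(h(g(g(g(c1))), g(c1))) = 1 + max(3, 1) = 4
depth(g(h(g(g(g(c1))), g(c1)))) = 1 + depth(h(g(g(g(c1))), g(c1))) = 1 + 4 = 5
depth(h(g(h(h(g(c0), g(g(c0))), g(c0))), g(h(g(g(g(c1))), g(c1))))) = 1 + max(5, 5) = 6

6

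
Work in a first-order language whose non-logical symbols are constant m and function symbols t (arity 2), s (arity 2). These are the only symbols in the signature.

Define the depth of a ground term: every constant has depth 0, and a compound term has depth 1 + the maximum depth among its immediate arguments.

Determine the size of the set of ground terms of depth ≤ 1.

Write N_k for the number of ground terms of depth ≤ k. A term of depth ≤ k is either a constant or a function symbol applied to arguments of depth ≤ k−1, so N_k = 1 + N_{k-1}^2 + N_{k-1}^2.
N_0 = 1
N_1 = 1 + 1^2 + 1^2 = 3
Explicitly: m, t(m, m), s(m, m).

3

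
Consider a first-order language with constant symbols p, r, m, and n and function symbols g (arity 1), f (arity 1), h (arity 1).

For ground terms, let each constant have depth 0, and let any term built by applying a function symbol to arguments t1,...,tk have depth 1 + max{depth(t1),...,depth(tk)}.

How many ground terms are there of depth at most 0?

Count level by level. With function symbols g/1, f/1, h/1, the terms of depth ≤ k are the 4 constants together with each function applied to depth-≤(k−1) tuples, so N_k = 4 + N_{k-1} + N_{k-1} + N_{k-1}.
N_0 = 4

4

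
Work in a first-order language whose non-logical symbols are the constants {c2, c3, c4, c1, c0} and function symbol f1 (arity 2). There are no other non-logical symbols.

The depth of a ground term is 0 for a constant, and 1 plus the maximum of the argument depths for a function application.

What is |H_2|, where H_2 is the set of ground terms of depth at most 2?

905

Write N_k for the number of ground terms of depth ≤ k. A term of depth ≤ k is either a constant or a function symbol applied to arguments of depth ≤ k−1, so N_k = 5 + N_{k-1}^2.
N_0 = 5
N_1 = 5 + 5^2 = 30
N_2 = 5 + 30^2 = 905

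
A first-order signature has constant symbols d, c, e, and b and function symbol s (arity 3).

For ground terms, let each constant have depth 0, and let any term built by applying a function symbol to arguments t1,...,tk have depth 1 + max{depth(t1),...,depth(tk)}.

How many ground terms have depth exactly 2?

If N_k denotes the number of depth-≤k ground terms, the 4 constants give N_0 = 4, and each function symbol of arity r contributes N_{k-1}^r new terms at level k: N_k = 4 + N_{k-1}^3.
N_0 = 4
N_1 = 4 + 4^3 = 68
N_2 = 4 + 68^3 = 314436
Terms of depth exactly 2: N_2 − N_1 = 314436 − 68 = 314368.

314368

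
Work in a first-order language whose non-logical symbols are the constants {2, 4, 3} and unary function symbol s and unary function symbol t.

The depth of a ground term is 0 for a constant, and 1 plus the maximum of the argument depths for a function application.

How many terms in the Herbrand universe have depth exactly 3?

24

Count level by level. With function symbols s/1, t/1, the terms of depth ≤ k are the 3 constants together with each function applied to depth-≤(k−1) tuples, so N_k = 3 + N_{k-1} + N_{k-1}.
N_0 = 3
N_1 = 3 + 3 + 3 = 9
N_2 = 3 + 9 + 9 = 21
N_3 = 3 + 21 + 21 = 45
Terms of depth exactly 3: N_3 − N_2 = 45 − 21 = 24.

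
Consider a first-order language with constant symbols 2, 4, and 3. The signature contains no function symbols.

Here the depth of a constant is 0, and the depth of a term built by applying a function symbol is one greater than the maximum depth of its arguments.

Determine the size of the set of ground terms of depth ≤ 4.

With no function symbols every ground term is a constant, so there are exactly 3 ground terms at every depth bound.
N_0 = 3
N_1 = 3
N_2 = 3
N_3 = 3
N_4 = 3

3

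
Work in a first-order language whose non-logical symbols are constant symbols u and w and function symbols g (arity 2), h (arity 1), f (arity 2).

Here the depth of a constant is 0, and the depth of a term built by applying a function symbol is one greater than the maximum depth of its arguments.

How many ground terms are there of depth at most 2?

Count level by level. With function symbols g/2, h/1, f/2, the terms of depth ≤ k are the 2 constants together with each function applied to depth-≤(k−1) tuples, so N_k = 2 + N_{k-1}^2 + N_{k-1} + N_{k-1}^2.
N_0 = 2
N_1 = 2 + 2^2 + 2 + 2^2 = 12
N_2 = 2 + 12^2 + 12 + 12^2 = 302

302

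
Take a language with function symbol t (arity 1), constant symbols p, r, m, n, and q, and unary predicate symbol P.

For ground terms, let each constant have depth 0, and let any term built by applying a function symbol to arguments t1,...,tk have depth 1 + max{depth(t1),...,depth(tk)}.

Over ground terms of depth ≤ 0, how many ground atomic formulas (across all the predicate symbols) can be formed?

First count ground terms of depth ≤ 0.
Let N_k count ground terms of depth at most k. Each non-constant term of depth ≤ k is some function symbol applied to depth-≤(k−1) arguments, giving N_k = 5 + N_{k-1}.
N_0 = 5
Explicitly: p, r, m, n, q.
So |H| = 5.
Ground atoms are formed by filling each argument slot of a predicate with a term from H, so an r-ary predicate gives |H|^r atoms:
  P: 5
Total ground atoms: 5.

5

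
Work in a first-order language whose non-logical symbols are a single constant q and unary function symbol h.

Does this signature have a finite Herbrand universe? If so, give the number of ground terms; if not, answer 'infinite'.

infinite

The signature has at least one function symbol (h, arity 1) and at least one constant (q).
Iterating h gives infinitely many distinct ground terms: q, h(q), h(h(q)), ...
So the Herbrand universe is infinite.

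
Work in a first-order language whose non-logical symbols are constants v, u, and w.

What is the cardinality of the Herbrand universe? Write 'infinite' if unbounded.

3

There are no function symbols, so every ground term is one of the 3 constants.
The Herbrand universe is {v, u, w}, which is finite with 3 elements.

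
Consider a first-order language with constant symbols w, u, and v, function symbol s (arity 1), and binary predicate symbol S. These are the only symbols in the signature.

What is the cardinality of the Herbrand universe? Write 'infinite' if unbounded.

The signature has at least one function symbol (s, arity 1) and at least one constant (w).
Iterating s gives infinitely many distinct ground terms: w, s(w), s(s(w)), ...
So the Herbrand universe is infinite.

infinite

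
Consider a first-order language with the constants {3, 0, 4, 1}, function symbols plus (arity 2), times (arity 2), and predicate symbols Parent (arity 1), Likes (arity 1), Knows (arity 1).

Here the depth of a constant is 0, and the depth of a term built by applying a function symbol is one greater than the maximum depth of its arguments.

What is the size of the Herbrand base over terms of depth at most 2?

7788

First count ground terms of depth ≤ 2.
Let N_k = |{terms of depth ≤ k}|. Then N_0 = 4 and N_k = 4 + N_{k-1}^2 + N_{k-1}^2 for k ≥ 1 (one summand per function symbol, arity giving the exponent).
N_0 = 4
N_1 = 4 + 4^2 + 4^2 = 36
N_2 = 4 + 36^2 + 36^2 = 2596
So |H| = 2596.
Each predicate of arity r yields |H|^r ground atoms (one per choice of an r-tuple from H):
  Parent: 2596;  Likes: 2596;  Knows: 2596
Total ground atoms: 2596 + 2596 + 2596 = 7788.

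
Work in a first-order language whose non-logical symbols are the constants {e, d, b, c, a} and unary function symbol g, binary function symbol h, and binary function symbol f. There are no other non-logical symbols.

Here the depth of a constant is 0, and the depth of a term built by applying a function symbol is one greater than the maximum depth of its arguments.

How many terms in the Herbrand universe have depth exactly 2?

Write N_k for the number of ground terms of depth ≤ k. A term of depth ≤ k is either a constant or a function symbol applied to arguments of depth ≤ k−1, so N_k = 5 + N_{k-1} + N_{k-1}^2 + N_{k-1}^2.
N_0 = 5
N_1 = 5 + 5 + 5^2 + 5^2 = 60
N_2 = 5 + 60 + 60^2 + 60^2 = 7265
Terms of depth exactly 2: N_2 − N_1 = 7265 − 60 = 7205.

7205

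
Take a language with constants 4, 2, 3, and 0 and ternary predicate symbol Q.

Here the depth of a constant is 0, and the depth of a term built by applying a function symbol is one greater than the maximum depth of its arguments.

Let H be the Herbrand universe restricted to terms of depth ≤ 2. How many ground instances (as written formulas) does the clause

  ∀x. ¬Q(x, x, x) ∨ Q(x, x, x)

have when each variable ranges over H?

4

Ground terms of depth ≤ 2:
  With no function symbols every ground term is a constant, so there are exactly 4 ground terms at every depth bound.
  N_0 = 4
  N_1 = 4
  N_2 = 4
  Explicitly: 4, 2, 3, 0.
So there are 4 ground terms available for substitution.
There is 1 variable to instantiate (x),  occurring in at least one literal, so different choices give different ground instances.
Number of ground instances = 4.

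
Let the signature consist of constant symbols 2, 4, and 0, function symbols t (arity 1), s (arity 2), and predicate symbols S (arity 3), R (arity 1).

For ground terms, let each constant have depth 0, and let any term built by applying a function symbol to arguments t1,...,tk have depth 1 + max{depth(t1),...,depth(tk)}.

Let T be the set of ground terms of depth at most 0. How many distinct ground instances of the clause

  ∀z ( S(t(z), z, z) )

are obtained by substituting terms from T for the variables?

Ground terms of depth ≤ 0:
  If N_k denotes the number of depth-≤k ground terms, the 3 constants give N_0 = 3, and each function symbol of arity r contributes N_{k-1}^r new terms at level k: N_k = 3 + N_{k-1} + N_{k-1}^2.
  N_0 = 3
So there are 3 ground terms available for substitution.
The variable z ranges independently over the available ground terms, and distinct assignments produce distinct instances.
Number of ground instances = 3.

3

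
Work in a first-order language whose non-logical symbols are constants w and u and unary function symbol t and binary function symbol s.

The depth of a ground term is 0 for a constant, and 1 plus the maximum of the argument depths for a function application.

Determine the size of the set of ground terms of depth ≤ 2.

74

Count level by level. With function symbols t/1, s/2, the terms of depth ≤ k are the 2 constants together with each function applied to depth-≤(k−1) tuples, so N_k = 2 + N_{k-1} + N_{k-1}^2.
N_0 = 2
N_1 = 2 + 2 + 2^2 = 8
N_2 = 2 + 8 + 8^2 = 74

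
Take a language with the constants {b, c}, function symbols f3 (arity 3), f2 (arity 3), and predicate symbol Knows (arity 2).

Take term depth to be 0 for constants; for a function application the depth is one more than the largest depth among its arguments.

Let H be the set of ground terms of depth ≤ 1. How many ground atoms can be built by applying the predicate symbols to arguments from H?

324

First count ground terms of depth ≤ 1.
Let N_k count ground terms of depth at most k. Each non-constant term of depth ≤ k is some function symbol applied to depth-≤(k−1) arguments, giving N_k = 2 + N_{k-1}^3 + N_{k-1}^3.
N_0 = 2
N_1 = 2 + 2^3 + 2^3 = 18
So |H| = 18.
For each predicate symbol, the number of ground atoms is |H| raised to its arity; summing:
  Knows: 18^2 = 324
Total ground atoms: 324.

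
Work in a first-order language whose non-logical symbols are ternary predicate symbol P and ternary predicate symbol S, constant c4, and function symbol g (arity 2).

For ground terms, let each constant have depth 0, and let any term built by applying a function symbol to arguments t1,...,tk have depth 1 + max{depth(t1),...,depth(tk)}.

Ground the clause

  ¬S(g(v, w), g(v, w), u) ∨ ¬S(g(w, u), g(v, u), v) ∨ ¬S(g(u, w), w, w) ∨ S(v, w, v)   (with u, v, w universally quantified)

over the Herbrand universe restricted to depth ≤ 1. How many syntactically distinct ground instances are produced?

Ground terms of depth ≤ 1:
  Let N_k count ground terms of depth at most k. Each non-constant term of depth ≤ k is some function symbol applied to depth-≤(k−1) arguments, giving N_k = 1 + N_{k-1}^2.
  N_0 = 1
  N_1 = 1 + 1^2 = 2
  Explicitly: c4, g(c4, c4).
So there are 2 ground terms available for substitution.
There are 3 variables to instantiate (u, v, w), each occurring in at least one literal, so different choices give different ground instances.
Number of ground instances = 2^3 = 8.

8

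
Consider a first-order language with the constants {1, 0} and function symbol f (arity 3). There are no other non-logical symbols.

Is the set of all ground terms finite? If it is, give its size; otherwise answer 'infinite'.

infinite

The signature has at least one function symbol (f, arity 3) and at least one constant (1).
Iterating f gives infinitely many distinct ground terms: 1, f(1, 1, 1), f(f(1, 1, 1), f(1, 1, 1), f(1, 1, 1)), ...
So the Herbrand universe is infinite.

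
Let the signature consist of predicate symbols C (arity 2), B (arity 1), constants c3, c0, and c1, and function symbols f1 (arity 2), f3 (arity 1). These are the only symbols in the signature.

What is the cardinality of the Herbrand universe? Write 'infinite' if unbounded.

infinite

The signature has at least one function symbol (f1, arity 2) and at least one constant (c3).
Iterating f1 gives infinitely many distinct ground terms: c3, f1(c3, c3), f1(f1(c3, c3), f1(c3, c3)), ...
So the Herbrand universe is infinite.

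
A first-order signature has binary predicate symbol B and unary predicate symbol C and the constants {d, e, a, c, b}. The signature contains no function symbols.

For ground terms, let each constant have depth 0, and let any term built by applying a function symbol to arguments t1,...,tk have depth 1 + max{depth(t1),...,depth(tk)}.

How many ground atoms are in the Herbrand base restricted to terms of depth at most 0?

30

First count ground terms of depth ≤ 0.
With no function symbols every ground term is a constant, so there are exactly 5 ground terms at every depth bound.
N_0 = 5
Explicitly: d, e, a, c, b.
So |H| = 5.
Each predicate of arity r yields |H|^r ground atoms (one per choice of an r-tuple from H):
  B: 5^2 = 25;  C: 5
Total ground atoms: 25 + 5 = 30.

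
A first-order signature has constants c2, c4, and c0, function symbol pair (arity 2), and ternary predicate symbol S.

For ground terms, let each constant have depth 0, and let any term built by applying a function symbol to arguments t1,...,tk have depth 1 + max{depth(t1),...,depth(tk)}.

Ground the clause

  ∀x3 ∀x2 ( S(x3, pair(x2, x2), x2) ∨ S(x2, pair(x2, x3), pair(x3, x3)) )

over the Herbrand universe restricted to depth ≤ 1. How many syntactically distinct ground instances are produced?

144

Ground terms of depth ≤ 1:
  Let N_k = |{terms of depth ≤ k}|. Then N_0 = 3 and N_k = 3 + N_{k-1}^2 for k ≥ 1 (one summand per function symbol, arity giving the exponent).
  N_0 = 3
  N_1 = 3 + 3^2 = 12
  Explicitly: c2, c4, c0, pair(c2, c2), pair(c2, c4), pair(c2, c0), pair(c4, c2), pair(c4, c4), pair(c4, c0), pair(c0, c2), pair(c0, c4), pair(c0, c0).
So there are 12 ground terms available for substitution.
The clause has 2 distinct variables (x3, x2), each appearing in the body. In the free term algebra distinct substitutions yield syntactically distinct ground instances.
Number of ground instances = 12^2 = 144.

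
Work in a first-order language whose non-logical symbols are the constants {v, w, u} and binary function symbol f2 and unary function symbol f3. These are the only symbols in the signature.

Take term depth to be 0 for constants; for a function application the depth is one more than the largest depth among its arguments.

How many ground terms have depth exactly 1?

Count level by level. With function symbols f2/2, f3/1, the terms of depth ≤ k are the 3 constants together with each function applied to depth-≤(k−1) tuples, so N_k = 3 + N_{k-1}^2 + N_{k-1}.
N_0 = 3
N_1 = 3 + 3^2 + 3 = 15
Terms of depth exactly 1: N_1 − N_0 = 15 − 3 = 12.

12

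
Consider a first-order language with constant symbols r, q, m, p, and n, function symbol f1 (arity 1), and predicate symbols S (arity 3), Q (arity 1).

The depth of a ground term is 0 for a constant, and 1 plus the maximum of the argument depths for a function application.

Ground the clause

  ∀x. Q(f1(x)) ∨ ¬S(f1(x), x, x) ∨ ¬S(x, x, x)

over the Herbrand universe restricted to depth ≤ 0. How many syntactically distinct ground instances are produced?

Ground terms of depth ≤ 0:
  Let N_k = |{terms of depth ≤ k}|. Then N_0 = 5 and N_k = 5 + N_{k-1} for k ≥ 1 (one summand per function symbol, arity giving the exponent).
  N_0 = 5
  Explicitly: r, q, m, p, n.
So there are 5 ground terms available for substitution.
The body mentions the single quantified variable x; since ground terms form a free algebra, no two substitutions collapse to the same formula.
Number of ground instances = 5.

5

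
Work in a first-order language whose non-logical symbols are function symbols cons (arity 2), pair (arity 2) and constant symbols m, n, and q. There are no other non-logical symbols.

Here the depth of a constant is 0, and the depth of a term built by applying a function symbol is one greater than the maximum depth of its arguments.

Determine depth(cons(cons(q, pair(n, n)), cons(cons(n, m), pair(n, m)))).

depth(pair(n, n)) = 1 + max(0, 0) = 1
depth(cons(q, pair(n, n))) = 1 + max(0, 1) = 2
depth(cons(n, m)) = 1 + max(0, 0) = 1
depth(pair(n, m)) = 1 + max(0, 0) = 1
depth(cons(cons(n, m), pair(n, m))) = 1 + max(1, 1) = 2
depth(cons(cons(q, pair(n, n)), cons(cons(n, m), pair(n, m)))) = 1 + max(2, 2) = 3

3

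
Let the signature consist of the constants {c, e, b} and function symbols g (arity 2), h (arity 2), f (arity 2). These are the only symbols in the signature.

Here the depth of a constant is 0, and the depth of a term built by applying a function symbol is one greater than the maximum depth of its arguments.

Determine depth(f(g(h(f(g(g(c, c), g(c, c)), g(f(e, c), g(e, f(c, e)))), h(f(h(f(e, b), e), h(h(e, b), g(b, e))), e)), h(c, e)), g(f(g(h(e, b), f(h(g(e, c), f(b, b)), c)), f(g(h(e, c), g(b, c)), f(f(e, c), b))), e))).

7

depth(g(c, c)) = 1 + max(0, 0) = 1
depth(g(g(c, c), g(c, c))) = 1 + max(1, 1) = 2
depth(f(e, c)) = 1 + max(0, 0) = 1
depth(f(c, e)) = 1 + max(0, 0) = 1
depth(g(e, f(c, e))) = 1 + max(0, 1) = 2
depth(g(f(e, c), g(e, f(c, e)))) = 1 + max(1, 2) = 3
depth(f(g(g(c, c), g(c, c)), g(f(e, c), g(e, f(c, e))))) = 1 + max(2, 3) = 4
depth(f(e, b)) = 1 + max(0, 0) = 1
depth(h(f(e, b), e)) = 1 + max(1, 0) = 2
depth(h(e, b)) = 1 + max(0, 0) = 1
depth(g(b, e)) = 1 + max(0, 0) = 1
depth(h(h(e, b), g(b, e))) = 1 + max(1, 1) = 2
depth(f(h(f(e, b), e), h(h(e, b), g(b, e)))) = 1 + max(2, 2) = 3
depth(h(f(h(f(e, b), e), h(h(e, b), g(b, e))), e)) = 1 + max(3, 0) = 4
depth(h(f(g(g(c, c), g(c, c)), g(f(e, c), g(e, f(c, e)))), h(f(h(f(e, b), e), h(h(e, b), g(b, e))), e))) = 1 + max(4, 4) = 5
depth(h(c, e)) = 1 + max(0, 0) = 1
depth(g(h(f(g(g(c, c), g(c, c)), g(f(e, c), g(e, f(c, e)))), h(f(h(f(e, b), e), h(h(e, b), g(b, e))), e)), h(c, e))) = 1 + max(5, 1) = 6
depth(g(e, c)) = 1 + max(0, 0) = 1
depth(f(b, b)) = 1 + max(0, 0) = 1
depth(h(g(e, c), f(b, b))) = 1 + max(1, 1) = 2
depth(f(h(g(e, c), f(b, b)), c)) = 1 + max(2, 0) = 3
depth(g(h(e, b), f(h(g(e, c), f(b, b)), c))) = 1 + max(1, 3) = 4
depth(h(e, c)) = 1 + max(0, 0) = 1
depth(g(b, c)) = 1 + max(0, 0) = 1
depth(g(h(e, c), g(b, c))) = 1 + max(1, 1) = 2
depth(f(f(e, c), b)) = 1 + max(1, 0) = 2
depth(f(g(h(e, c), g(b, c)), f(f(e, c), b))) = 1 + max(2, 2) = 3
depth(f(g(h(e, b), f(h(g(e, c), f(b, b)), c)), f(g(h(e, c), g(b, c)), f(f(e, c), b)))) = 1 + max(4, 3) = 5
depth(g(f(g(h(e, b), f(h(g(e, c), f(b, b)), c)), f(g(h(e, c), g(b, c)), f(f(e, c), b))), e)) = 1 + max(5, 0) = 6
depth(f(g(h(f(g(g(c, c), g(c, c)), g(f(e, c), g(e, f(c, e)))), h(f(h(f(e, b), e), h(h(e, b), g(b, e))), e)), h(c, e)), g(f(g(h(e, b), f(h(g(e, c), f(b, b)), c)), f(g(h(e, c), g(b, c)), f(f(e, c), b))), e))) = 1 + max(6, 6) = 7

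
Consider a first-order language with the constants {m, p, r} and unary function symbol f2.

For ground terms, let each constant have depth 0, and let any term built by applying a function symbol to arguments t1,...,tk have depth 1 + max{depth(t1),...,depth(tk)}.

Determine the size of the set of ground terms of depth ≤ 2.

9

Let N_k = |{terms of depth ≤ k}|. Then N_0 = 3 and N_k = 3 + N_{k-1} for k ≥ 1 (one summand per function symbol, arity giving the exponent).
N_0 = 3
N_1 = 3 + 3 = 6
N_2 = 3 + 6 = 9
Explicitly: m, p, r, f2(m), f2(p), f2(r), f2(f2(m)), f2(f2(p)), f2(f2(r)).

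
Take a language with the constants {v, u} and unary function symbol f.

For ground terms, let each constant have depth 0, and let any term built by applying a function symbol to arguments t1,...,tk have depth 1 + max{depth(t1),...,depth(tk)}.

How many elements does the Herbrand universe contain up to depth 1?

4

Count level by level. With function symbols f/1, the terms of depth ≤ k are the 2 constants together with each function applied to depth-≤(k−1) tuples, so N_k = 2 + N_{k-1}.
N_0 = 2
N_1 = 2 + 2 = 4
Explicitly: v, u, f(v), f(u).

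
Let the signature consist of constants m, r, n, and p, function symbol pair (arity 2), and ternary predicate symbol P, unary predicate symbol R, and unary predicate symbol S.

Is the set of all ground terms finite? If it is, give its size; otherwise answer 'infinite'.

The signature has at least one function symbol (pair, arity 2) and at least one constant (m).
Iterating pair gives infinitely many distinct ground terms: m, pair(m, m), pair(pair(m, m), pair(m, m)), ...
So the Herbrand universe is infinite.

infinite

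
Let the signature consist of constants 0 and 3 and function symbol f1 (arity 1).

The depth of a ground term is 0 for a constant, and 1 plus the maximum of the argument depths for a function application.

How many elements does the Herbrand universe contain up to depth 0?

2

Let N_k = |{terms of depth ≤ k}|. Then N_0 = 2 and N_k = 2 + N_{k-1} for k ≥ 1 (one summand per function symbol, arity giving the exponent).
N_0 = 2
Explicitly: 0, 3.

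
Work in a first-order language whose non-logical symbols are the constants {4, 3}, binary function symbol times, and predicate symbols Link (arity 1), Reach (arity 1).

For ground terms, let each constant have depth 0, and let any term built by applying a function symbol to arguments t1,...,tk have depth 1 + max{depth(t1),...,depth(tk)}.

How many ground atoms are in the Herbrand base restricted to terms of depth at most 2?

First count ground terms of depth ≤ 2.
Let N_k count ground terms of depth at most k. Each non-constant term of depth ≤ k is some function symbol applied to depth-≤(k−1) arguments, giving N_k = 2 + N_{k-1}^2.
N_0 = 2
N_1 = 2 + 2^2 = 6
N_2 = 2 + 6^2 = 38
So |H| = 38.
Each predicate of arity r yields |H|^r ground atoms (one per choice of an r-tuple from H):
  Link: 38;  Reach: 38
Total ground atoms: 38 + 38 = 76.

76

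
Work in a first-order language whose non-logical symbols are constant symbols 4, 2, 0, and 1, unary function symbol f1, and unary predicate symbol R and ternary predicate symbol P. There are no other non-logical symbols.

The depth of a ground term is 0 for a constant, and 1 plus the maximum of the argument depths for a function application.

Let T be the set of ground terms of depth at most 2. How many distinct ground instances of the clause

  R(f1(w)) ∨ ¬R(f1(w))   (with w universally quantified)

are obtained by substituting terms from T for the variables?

12

Ground terms of depth ≤ 2:
  Count level by level. With function symbols f1/1, the terms of depth ≤ k are the 4 constants together with each function applied to depth-≤(k−1) tuples, so N_k = 4 + N_{k-1}.
  N_0 = 4
  N_1 = 4 + 4 = 8
  N_2 = 4 + 8 = 12
  Explicitly: 4, 2, 0, 1, f1(4), f1(2), f1(0), f1(1), f1(f1(4)), f1(f1(2)), f1(f1(0)), f1(f1(1)).
So there are 12 ground terms available for substitution.
The clause has 1 distinct variable (w), which appears in the body. In the free term algebra distinct substitutions yield syntactically distinct ground instances.
Number of ground instances = 12.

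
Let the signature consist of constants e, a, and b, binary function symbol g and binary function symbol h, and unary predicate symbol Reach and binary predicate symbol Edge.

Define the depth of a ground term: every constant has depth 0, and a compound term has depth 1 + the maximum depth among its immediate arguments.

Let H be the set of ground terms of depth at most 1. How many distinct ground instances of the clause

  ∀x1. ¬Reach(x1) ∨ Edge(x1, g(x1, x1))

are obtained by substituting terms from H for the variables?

Ground terms of depth ≤ 1:
  Count level by level. With function symbols g/2, h/2, the terms of depth ≤ k are the 3 constants together with each function applied to depth-≤(k−1) tuples, so N_k = 3 + N_{k-1}^2 + N_{k-1}^2.
  N_0 = 3
  N_1 = 3 + 3^2 + 3^2 = 21
So there are 21 ground terms available for substitution.
The clause has 1 distinct variable (x1), which appears in the body. In the free term algebra distinct substitutions yield syntactically distinct ground instances.
Number of ground instances = 21.

21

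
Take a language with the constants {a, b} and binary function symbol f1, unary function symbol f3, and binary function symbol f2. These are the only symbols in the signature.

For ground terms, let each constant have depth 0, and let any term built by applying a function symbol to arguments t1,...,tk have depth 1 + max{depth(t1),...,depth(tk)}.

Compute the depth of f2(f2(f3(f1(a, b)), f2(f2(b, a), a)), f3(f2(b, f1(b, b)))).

4

depth(f1(a, b)) = 1 + max(0, 0) = 1
depth(f3(f1(a, b))) = 1 + depth(f1(a, b)) = 1 + 1 = 2
depth(f2(b, a)) = 1 + max(0, 0) = 1
depth(f2(f2(b, a), a)) = 1 + max(1, 0) = 2
depth(f2(f3(f1(a, b)), f2(f2(b, a), a))) = 1 + max(2, 2) = 3
depth(f1(b, b)) = 1 + max(0, 0) = 1
depth(f2(b, f1(b, b))) = 1 + max(0, 1) = 2
depth(f3(f2(b, f1(b, b)))) = 1 + depth(f2(b, f1(b, b))) = 1 + 2 = 3
depth(f2(f2(f3(f1(a, b)), f2(f2(b, a), a)), f3(f2(b, f1(b, b))))) = 1 + max(3, 3) = 4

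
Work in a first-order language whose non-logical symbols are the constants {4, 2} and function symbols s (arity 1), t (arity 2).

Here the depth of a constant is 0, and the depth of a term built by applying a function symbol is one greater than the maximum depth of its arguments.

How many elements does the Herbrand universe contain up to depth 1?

8

Let N_k = |{terms of depth ≤ k}|. Then N_0 = 2 and N_k = 2 + N_{k-1} + N_{k-1}^2 for k ≥ 1 (one summand per function symbol, arity giving the exponent).
N_0 = 2
N_1 = 2 + 2 + 2^2 = 8
Explicitly: 4, 2, s(4), s(2), t(4, 4), t(4, 2), t(2, 4), t(2, 2).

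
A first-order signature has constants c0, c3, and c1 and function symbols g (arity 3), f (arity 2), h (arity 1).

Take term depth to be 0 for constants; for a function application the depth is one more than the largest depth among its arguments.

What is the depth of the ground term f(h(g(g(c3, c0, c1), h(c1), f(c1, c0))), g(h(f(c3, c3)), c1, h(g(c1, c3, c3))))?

4

depth(g(c3, c0, c1)) = 1 + max(0, 0, 0) = 1
depth(h(c1)) = 1 + depth(c1) = 1 + 0 = 1
depth(f(c1, c0)) = 1 + max(0, 0) = 1
depth(g(g(c3, c0, c1), h(c1), f(c1, c0))) = 1 + max(1, 1, 1) = 2
depth(h(g(g(c3, c0, c1), h(c1), f(c1, c0)))) = 1 + depth(g(g(c3, c0, c1), h(c1), f(c1, c0))) = 1 + 2 = 3
depth(f(c3, c3)) = 1 + max(0, 0) = 1
depth(h(f(c3, c3))) = 1 + depth(f(c3, c3)) = 1 + 1 = 2
depth(g(c1, c3, c3)) = 1 + max(0, 0, 0) = 1
depth(h(g(c1, c3, c3))) = 1 + depth(g(c1, c3, c3)) = 1 + 1 = 2
depth(g(h(f(c3, c3)), c1, h(g(c1, c3, c3)))) = 1 + max(2, 0, 2) = 3
depth(f(h(g(g(c3, c0, c1), h(c1), f(c1, c0))), g(h(f(c3, c3)), c1, h(g(c1, c3, c3))))) = 1 + max(3, 3) = 4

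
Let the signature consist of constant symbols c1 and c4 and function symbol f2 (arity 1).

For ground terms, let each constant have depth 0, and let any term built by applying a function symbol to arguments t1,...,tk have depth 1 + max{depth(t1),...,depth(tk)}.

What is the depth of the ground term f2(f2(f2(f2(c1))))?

depth(f2(c1)) = 1 + depth(c1) = 1 + 0 = 1
depth(f2(f2(c1))) = 1 + depth(f2(c1)) = 1 + 1 = 2
depth(f2(f2(f2(c1)))) = 1 + depth(f2(f2(c1))) = 1 + 2 = 3
depth(f2(f2(f2(f2(c1))))) = 1 + depth(f2(f2(f2(c1)))) = 1 + 3 = 4

4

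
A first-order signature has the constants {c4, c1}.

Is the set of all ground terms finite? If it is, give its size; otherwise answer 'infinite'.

2

There are no function symbols, so every ground term is one of the 2 constants.
The Herbrand universe is {c4, c1}, which is finite with 2 elements.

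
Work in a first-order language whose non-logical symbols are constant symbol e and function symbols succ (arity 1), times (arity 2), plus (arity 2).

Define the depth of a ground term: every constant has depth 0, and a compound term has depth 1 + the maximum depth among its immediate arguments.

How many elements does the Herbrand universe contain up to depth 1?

4

Count level by level. With function symbols succ/1, times/2, plus/2, the terms of depth ≤ k are the 1 constant together with each function applied to depth-≤(k−1) tuples, so N_k = 1 + N_{k-1} + N_{k-1}^2 + N_{k-1}^2.
N_0 = 1
N_1 = 1 + 1 + 1^2 + 1^2 = 4
Explicitly: e, succ(e), times(e, e), plus(e, e).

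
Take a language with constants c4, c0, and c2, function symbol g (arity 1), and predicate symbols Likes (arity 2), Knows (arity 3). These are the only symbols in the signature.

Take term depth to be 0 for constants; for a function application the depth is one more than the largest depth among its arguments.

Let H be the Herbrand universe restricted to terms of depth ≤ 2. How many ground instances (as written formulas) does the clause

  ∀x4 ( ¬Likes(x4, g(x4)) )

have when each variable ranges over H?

9

Ground terms of depth ≤ 2:
  Count level by level. With function symbols g/1, the terms of depth ≤ k are the 3 constants together with each function applied to depth-≤(k−1) tuples, so N_k = 3 + N_{k-1}.
  N_0 = 3
  N_1 = 3 + 3 = 6
  N_2 = 3 + 6 = 9
  Explicitly: c4, c0, c2, g(c4), g(c0), g(c2), g(g(c4)), g(g(c0)), g(g(c2)).
So there are 9 ground terms available for substitution.
The body mentions the single quantified variable x4; since ground terms form a free algebra, no two substitutions collapse to the same formula.
Number of ground instances = 9.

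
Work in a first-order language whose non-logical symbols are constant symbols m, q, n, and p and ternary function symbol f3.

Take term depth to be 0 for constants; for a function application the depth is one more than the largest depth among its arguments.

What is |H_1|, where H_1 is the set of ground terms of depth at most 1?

68

Let N_k = |{terms of depth ≤ k}|. Then N_0 = 4 and N_k = 4 + N_{k-1}^3 for k ≥ 1 (one summand per function symbol, arity giving the exponent).
N_0 = 4
N_1 = 4 + 4^3 = 68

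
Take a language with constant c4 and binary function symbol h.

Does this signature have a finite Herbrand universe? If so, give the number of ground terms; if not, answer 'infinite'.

The signature has at least one function symbol (h, arity 2) and at least one constant (c4).
Iterating h gives infinitely many distinct ground terms: c4, h(c4, c4), h(h(c4, c4), h(c4, c4)), ...
So the Herbrand universe is infinite.

infinite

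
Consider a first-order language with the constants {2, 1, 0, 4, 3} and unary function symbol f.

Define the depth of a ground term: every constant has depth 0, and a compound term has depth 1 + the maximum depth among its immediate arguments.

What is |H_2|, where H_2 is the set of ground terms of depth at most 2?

If N_k denotes the number of depth-≤k ground terms, the 5 constants give N_0 = 5, and each function symbol of arity r contributes N_{k-1}^r new terms at level k: N_k = 5 + N_{k-1}.
N_0 = 5
N_1 = 5 + 5 = 10
N_2 = 5 + 10 = 15

15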